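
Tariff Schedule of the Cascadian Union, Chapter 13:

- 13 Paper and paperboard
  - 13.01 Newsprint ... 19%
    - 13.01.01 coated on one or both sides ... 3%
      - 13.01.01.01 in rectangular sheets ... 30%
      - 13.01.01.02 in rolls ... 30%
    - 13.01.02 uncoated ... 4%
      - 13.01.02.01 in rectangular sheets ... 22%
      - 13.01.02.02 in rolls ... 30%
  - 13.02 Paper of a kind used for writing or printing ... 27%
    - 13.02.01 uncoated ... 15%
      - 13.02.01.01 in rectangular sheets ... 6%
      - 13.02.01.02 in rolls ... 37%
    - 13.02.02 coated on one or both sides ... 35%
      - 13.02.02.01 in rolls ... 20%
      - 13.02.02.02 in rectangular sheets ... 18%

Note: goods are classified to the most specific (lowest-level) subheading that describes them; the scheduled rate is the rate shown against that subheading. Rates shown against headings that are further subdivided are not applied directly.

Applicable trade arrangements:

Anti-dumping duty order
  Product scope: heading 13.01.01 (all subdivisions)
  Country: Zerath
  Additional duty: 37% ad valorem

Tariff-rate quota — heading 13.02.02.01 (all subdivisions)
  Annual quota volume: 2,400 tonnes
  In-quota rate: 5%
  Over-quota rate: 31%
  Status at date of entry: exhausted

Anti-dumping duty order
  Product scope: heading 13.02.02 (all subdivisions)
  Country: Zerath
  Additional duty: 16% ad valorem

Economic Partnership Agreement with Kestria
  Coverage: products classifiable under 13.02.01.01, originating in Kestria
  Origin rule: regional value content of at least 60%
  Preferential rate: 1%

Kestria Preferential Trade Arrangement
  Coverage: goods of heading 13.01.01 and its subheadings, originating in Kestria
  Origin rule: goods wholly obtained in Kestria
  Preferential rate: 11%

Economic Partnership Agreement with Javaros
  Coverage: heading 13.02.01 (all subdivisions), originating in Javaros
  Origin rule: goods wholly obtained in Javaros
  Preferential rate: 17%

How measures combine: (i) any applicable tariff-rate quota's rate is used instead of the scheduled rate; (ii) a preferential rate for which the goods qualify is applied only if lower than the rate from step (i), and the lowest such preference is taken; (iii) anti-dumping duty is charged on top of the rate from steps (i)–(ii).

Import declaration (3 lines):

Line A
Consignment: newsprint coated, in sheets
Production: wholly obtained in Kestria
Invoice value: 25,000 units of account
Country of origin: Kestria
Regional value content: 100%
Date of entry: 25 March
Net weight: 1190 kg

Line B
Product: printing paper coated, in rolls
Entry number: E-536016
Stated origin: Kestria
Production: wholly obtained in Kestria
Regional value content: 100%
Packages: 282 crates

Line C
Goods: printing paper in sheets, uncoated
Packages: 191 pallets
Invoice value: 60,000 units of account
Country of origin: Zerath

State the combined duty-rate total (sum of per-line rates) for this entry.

Line A: newsprint → 13.01; coated → 13.01.01; in sheets → 13.01.01.01. Scheduled 30%. Kestria agreement on 13.02.01.01: 13.01.01.01 not covered; Kestria agreement on 13.01.01: wholly obtained → 11% available; preferential 11%. → 11%.
Line B: printing paper → 13.02; coated → 13.02.02; in rolls → 13.02.02.01. Scheduled 20%. quota on 13.02.02.01 exhausted → over-quota 31%; Kestria agreement on 13.02.01.01: 13.02.02.01 not covered; Kestria agreement on 13.01.01: 13.02.02.01 not covered. → 31%.
Line C: printing paper → 13.02; uncoated → 13.02.01; in sheets → 13.02.01.01. Scheduled 6%. No special measure applies. → 6%.
Sum: 11% + 31% + 6% = 48%.

48%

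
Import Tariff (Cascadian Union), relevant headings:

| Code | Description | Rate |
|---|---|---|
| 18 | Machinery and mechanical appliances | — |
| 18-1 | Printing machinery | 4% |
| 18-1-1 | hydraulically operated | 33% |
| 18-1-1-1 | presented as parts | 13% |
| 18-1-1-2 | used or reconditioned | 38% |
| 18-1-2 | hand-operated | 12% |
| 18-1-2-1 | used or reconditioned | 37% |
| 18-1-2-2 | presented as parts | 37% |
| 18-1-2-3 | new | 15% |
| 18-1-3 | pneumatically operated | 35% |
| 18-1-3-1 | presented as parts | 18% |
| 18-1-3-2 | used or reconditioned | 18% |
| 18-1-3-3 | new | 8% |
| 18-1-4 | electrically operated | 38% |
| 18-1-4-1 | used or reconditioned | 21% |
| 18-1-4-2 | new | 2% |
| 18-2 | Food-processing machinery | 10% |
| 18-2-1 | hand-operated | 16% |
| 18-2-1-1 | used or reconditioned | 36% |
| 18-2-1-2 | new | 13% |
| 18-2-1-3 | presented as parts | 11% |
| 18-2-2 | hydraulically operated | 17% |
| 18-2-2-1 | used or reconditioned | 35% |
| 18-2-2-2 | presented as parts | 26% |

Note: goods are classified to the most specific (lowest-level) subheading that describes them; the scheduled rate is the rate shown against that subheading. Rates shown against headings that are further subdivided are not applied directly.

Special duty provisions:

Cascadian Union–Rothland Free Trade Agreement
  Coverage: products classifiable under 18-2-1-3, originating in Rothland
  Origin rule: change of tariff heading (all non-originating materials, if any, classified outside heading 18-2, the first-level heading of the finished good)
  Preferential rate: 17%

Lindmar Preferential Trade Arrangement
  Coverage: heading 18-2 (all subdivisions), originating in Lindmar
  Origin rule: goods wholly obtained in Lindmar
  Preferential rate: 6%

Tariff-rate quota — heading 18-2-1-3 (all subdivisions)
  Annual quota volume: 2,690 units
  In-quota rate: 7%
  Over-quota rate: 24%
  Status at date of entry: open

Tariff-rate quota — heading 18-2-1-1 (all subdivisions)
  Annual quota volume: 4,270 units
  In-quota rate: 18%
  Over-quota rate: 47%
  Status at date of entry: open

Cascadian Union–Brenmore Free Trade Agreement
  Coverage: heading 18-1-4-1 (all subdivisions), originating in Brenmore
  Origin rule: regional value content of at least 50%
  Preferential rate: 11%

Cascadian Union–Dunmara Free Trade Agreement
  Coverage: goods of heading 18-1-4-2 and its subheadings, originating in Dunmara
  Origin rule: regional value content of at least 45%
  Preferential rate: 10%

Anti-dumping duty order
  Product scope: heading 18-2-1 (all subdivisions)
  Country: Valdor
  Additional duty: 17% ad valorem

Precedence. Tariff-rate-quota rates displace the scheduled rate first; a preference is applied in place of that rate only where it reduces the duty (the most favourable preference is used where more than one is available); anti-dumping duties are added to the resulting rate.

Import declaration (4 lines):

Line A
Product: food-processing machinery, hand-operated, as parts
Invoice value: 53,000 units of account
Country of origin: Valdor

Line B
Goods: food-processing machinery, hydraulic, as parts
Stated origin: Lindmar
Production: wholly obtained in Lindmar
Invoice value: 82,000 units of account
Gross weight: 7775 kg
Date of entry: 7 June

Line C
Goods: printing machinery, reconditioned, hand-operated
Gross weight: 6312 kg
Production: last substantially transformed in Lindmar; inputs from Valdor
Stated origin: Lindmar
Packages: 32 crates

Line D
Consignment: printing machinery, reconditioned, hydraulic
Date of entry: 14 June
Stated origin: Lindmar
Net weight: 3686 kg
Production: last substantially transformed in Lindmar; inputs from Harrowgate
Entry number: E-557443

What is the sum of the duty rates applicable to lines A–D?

105%

Line A: food-processing → 18-2; hand-operated → 18-2-1; as parts → 18-2-1-3. Scheduled 11%. quota on 18-2-1-3 open → in-quota 7%; anti-dumping (Valdor, 18-2-1): +17%; total 7% + 17% = 24%. → 24%.
Line B: food-processing → 18-2; hydraulic → 18-2-2; as parts → 18-2-2-2. Scheduled 26%. Lindmar agreement on 18-2: wholly obtained → 6% available; preferential 6%. → 6%.
Line C: printing → 18-1; hand-operated → 18-1-2; reconditioned → 18-1-2-1. Scheduled 37%. Lindmar agreement on 18-2: 18-1-2-1 not covered. → 37%.
Line D: printing → 18-1; hydraulic → 18-1-1; reconditioned → 18-1-1-2. Scheduled 38%. Lindmar agreement on 18-2: 18-1-1-2 not covered. → 38%.
Sum: 24% + 6% + 37% + 38% = 105%.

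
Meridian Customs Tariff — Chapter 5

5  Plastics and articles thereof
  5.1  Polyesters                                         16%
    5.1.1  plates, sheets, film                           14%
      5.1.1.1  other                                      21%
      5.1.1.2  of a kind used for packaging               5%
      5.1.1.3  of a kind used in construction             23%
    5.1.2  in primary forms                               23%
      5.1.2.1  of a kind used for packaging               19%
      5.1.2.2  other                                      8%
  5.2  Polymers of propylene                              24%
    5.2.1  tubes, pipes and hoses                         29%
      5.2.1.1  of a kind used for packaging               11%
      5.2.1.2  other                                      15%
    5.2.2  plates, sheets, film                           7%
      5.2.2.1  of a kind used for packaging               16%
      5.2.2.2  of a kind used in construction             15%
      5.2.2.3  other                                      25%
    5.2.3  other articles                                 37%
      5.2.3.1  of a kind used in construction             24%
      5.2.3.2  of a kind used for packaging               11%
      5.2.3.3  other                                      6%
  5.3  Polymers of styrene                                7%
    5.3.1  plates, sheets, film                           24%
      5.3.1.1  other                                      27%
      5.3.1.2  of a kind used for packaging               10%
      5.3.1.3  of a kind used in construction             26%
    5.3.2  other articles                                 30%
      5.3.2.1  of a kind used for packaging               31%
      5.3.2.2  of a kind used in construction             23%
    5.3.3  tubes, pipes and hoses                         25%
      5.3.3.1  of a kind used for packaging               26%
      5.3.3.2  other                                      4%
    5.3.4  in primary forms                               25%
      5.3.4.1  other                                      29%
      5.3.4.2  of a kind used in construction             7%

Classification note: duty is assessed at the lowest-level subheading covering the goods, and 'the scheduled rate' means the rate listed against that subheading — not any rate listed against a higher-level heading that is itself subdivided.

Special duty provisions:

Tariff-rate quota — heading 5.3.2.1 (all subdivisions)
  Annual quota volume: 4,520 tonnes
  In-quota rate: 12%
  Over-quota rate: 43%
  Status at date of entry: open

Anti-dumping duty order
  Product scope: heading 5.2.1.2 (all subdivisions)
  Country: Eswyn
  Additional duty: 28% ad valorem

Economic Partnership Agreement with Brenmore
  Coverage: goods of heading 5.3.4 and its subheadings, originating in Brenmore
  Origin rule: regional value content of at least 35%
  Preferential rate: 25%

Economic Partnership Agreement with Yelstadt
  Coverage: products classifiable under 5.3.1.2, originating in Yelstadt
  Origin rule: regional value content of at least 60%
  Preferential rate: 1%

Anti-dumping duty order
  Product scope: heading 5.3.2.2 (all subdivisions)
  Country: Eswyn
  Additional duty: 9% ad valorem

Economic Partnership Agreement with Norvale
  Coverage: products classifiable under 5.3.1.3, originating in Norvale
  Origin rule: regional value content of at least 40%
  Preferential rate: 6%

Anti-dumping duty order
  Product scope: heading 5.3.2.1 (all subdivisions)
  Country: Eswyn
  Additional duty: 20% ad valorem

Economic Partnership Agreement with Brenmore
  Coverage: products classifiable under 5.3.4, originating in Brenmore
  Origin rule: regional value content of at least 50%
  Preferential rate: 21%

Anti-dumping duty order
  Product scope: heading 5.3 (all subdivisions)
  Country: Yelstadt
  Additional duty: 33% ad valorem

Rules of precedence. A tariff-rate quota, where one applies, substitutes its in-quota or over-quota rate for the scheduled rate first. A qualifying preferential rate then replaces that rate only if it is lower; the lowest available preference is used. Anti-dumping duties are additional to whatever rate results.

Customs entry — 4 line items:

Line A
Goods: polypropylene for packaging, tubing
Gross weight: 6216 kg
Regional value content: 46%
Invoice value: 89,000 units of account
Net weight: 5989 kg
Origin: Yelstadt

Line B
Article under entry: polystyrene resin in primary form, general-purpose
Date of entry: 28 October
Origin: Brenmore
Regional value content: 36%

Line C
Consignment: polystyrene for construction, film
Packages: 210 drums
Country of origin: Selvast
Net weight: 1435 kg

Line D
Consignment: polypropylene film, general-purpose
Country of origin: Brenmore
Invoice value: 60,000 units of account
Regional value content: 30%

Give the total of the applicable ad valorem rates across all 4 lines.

87%

Line A: polypropylene → 5.2; tubing → 5.2.1; for packaging → 5.2.1.1. Scheduled 11%. Yelstadt agreement on 5.3.1.2: 5.2.1.1 not covered. → 11%.
Line B: polystyrene → 5.3; resin in primary form → 5.3.4; general-purpose → 5.3.4.1. Scheduled 29%. Brenmore agreement on 5.3.4: RVC ≥ 35% → 25% available; Brenmore agreement on 5.3.4: RVC < 50%; preferential 25%. → 25%.
Line C: polystyrene → 5.3; film → 5.3.1; for construction → 5.3.1.3. Scheduled 26%. No special measure applies. → 26%.
Line D: polypropylene → 5.2; film → 5.2.2; general-purpose → 5.2.2.3. Scheduled 25%. Brenmore agreement on 5.3.4: 5.2.2.3 not covered; Brenmore agreement on 5.3.4: 5.2.2.3 not covered. → 25%.
Sum: 11% + 25% + 26% + 25% = 87%.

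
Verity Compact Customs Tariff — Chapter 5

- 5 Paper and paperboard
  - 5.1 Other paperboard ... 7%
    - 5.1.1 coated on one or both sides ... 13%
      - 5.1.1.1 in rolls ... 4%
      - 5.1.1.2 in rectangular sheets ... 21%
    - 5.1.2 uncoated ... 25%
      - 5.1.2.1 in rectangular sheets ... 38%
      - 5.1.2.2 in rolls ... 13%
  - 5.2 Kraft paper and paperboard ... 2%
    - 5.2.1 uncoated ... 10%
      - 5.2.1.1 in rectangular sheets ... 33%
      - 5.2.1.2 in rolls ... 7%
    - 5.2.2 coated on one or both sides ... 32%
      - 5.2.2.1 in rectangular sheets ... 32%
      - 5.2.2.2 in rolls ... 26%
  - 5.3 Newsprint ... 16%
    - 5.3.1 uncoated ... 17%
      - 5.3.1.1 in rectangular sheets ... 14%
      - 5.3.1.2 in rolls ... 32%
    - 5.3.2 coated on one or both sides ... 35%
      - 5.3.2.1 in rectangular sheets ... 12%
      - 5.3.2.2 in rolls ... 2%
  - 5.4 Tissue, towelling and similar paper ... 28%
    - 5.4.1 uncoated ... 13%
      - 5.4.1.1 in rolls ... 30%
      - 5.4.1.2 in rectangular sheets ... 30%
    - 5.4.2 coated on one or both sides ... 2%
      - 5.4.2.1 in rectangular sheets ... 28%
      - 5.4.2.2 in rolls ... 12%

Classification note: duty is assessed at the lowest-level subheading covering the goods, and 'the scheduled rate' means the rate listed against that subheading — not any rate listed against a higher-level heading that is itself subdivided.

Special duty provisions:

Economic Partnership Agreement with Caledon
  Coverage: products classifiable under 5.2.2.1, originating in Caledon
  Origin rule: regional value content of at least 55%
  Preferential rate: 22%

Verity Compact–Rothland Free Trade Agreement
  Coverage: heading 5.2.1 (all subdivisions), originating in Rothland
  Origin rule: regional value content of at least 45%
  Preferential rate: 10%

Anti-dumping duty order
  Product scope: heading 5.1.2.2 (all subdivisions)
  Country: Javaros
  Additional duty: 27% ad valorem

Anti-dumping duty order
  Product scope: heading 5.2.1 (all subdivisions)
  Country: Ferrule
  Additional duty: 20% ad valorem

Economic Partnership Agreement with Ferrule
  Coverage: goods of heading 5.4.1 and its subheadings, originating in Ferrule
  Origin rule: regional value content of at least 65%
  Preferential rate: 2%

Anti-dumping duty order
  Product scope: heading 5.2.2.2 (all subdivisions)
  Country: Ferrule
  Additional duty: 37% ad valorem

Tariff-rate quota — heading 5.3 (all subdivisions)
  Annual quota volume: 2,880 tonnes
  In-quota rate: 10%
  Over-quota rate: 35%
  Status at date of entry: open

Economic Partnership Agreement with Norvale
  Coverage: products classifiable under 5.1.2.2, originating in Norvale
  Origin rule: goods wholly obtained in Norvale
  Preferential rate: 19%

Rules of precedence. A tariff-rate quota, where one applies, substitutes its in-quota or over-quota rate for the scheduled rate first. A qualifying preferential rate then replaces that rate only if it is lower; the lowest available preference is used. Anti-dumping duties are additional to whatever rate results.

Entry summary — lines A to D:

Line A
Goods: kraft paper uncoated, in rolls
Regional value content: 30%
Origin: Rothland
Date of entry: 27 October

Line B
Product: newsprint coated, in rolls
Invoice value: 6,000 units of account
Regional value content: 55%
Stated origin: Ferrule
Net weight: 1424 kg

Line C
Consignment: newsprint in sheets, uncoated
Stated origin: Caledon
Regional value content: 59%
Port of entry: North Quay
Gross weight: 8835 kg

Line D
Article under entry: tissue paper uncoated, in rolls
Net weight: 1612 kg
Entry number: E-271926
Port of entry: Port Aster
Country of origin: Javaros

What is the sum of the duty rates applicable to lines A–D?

Line A: kraft paper → 5.2; uncoated → 5.2.1; in rolls → 5.2.1.2. Scheduled 7%. Rothland agreement on 5.2.1: RVC < 45%. → 7%.
Line B: newsprint → 5.3; coated → 5.3.2; in rolls → 5.3.2.2. Scheduled 2%. quota on 5.3 open → in-quota 10%; Ferrule agreement on 5.4.1: 5.3.2.2 not covered. → 10%.
Line C: newsprint → 5.3; uncoated → 5.3.1; in sheets → 5.3.1.1. Scheduled 14%. quota on 5.3 open → in-quota 10%; Caledon agreement on 5.2.2.1: 5.3.1.1 not covered. → 10%.
Line D: tissue paper → 5.4; uncoated → 5.4.1; in rolls → 5.4.1.1. Scheduled 30%. No special measure applies. → 30%.
Sum: 7% + 10% + 10% + 30% = 57%.

57%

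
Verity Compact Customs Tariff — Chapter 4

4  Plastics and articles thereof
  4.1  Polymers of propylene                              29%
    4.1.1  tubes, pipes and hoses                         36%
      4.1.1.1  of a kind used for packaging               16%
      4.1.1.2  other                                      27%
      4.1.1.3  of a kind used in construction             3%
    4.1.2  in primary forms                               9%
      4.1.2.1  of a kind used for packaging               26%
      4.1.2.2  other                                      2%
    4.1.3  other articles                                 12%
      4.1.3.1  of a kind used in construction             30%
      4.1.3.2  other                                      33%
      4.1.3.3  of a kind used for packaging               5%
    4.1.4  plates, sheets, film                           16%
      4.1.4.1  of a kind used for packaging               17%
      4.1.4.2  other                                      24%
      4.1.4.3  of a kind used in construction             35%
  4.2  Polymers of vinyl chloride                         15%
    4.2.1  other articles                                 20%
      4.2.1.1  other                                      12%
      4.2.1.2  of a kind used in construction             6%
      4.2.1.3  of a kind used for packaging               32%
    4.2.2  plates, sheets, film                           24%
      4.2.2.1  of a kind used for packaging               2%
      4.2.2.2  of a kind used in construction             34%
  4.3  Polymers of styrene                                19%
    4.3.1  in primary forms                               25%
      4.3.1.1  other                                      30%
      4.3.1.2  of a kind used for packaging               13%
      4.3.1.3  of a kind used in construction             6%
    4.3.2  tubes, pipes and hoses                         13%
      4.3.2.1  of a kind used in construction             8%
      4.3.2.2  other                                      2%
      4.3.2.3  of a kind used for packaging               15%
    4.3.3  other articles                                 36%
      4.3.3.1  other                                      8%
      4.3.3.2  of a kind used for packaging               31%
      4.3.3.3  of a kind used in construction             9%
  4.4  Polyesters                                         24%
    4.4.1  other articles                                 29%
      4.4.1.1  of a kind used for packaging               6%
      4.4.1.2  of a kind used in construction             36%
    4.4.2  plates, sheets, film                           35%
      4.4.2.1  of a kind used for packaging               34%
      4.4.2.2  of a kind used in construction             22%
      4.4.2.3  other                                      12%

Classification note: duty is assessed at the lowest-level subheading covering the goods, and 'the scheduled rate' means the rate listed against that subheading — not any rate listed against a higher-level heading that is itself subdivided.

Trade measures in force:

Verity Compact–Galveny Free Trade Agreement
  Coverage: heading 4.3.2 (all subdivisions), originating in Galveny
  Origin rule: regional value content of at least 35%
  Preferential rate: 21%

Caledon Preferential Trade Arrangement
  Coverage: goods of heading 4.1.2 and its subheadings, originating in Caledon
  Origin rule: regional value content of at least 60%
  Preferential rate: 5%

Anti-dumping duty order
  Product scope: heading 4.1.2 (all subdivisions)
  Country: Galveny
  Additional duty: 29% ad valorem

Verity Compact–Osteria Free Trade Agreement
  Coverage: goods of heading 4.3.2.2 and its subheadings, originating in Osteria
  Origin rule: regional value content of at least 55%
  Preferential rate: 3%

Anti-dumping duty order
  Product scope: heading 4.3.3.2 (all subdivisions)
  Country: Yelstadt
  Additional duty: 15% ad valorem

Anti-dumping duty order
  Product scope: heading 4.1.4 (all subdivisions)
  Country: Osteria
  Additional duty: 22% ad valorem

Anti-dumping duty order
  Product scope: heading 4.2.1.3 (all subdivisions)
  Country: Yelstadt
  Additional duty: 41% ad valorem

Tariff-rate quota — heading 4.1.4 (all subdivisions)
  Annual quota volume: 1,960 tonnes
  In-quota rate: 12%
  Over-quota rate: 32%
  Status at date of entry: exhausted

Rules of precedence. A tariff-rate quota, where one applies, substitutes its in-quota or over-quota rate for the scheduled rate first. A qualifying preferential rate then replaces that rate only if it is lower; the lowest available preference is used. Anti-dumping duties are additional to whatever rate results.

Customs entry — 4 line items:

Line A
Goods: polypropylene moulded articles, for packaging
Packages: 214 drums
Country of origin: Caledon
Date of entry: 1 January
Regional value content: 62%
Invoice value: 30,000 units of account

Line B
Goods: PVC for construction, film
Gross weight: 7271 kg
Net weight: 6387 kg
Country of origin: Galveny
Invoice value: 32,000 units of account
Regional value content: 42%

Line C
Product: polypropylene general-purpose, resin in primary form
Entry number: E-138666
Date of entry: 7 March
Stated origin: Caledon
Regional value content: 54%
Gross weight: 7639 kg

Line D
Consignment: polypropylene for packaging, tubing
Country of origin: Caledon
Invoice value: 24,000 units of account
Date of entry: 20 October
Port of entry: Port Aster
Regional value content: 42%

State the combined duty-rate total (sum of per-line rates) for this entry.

Line A: polypropylene → 4.1; moulded articles → 4.1.3; for packaging → 4.1.3.3. Scheduled 5%. Caledon agreement on 4.1.2: 4.1.3.3 not covered. → 5%.
Line B: PVC → 4.2; film → 4.2.2; for construction → 4.2.2.2. Scheduled 34%. Galveny agreement on 4.3.2: 4.2.2.2 not covered. → 34%.
Line C: polypropylene → 4.1; resin in primary form → 4.1.2; general-purpose → 4.1.2.2. Scheduled 2%. Caledon agreement on 4.1.2: RVC < 60%. → 2%.
Line D: polypropylene → 4.1; tubing → 4.1.1; for packaging → 4.1.1.1. Scheduled 16%. Caledon agreement on 4.1.2: 4.1.1.1 not covered. → 16%.
Sum: 5% + 34% + 2% + 16% = 57%.

57%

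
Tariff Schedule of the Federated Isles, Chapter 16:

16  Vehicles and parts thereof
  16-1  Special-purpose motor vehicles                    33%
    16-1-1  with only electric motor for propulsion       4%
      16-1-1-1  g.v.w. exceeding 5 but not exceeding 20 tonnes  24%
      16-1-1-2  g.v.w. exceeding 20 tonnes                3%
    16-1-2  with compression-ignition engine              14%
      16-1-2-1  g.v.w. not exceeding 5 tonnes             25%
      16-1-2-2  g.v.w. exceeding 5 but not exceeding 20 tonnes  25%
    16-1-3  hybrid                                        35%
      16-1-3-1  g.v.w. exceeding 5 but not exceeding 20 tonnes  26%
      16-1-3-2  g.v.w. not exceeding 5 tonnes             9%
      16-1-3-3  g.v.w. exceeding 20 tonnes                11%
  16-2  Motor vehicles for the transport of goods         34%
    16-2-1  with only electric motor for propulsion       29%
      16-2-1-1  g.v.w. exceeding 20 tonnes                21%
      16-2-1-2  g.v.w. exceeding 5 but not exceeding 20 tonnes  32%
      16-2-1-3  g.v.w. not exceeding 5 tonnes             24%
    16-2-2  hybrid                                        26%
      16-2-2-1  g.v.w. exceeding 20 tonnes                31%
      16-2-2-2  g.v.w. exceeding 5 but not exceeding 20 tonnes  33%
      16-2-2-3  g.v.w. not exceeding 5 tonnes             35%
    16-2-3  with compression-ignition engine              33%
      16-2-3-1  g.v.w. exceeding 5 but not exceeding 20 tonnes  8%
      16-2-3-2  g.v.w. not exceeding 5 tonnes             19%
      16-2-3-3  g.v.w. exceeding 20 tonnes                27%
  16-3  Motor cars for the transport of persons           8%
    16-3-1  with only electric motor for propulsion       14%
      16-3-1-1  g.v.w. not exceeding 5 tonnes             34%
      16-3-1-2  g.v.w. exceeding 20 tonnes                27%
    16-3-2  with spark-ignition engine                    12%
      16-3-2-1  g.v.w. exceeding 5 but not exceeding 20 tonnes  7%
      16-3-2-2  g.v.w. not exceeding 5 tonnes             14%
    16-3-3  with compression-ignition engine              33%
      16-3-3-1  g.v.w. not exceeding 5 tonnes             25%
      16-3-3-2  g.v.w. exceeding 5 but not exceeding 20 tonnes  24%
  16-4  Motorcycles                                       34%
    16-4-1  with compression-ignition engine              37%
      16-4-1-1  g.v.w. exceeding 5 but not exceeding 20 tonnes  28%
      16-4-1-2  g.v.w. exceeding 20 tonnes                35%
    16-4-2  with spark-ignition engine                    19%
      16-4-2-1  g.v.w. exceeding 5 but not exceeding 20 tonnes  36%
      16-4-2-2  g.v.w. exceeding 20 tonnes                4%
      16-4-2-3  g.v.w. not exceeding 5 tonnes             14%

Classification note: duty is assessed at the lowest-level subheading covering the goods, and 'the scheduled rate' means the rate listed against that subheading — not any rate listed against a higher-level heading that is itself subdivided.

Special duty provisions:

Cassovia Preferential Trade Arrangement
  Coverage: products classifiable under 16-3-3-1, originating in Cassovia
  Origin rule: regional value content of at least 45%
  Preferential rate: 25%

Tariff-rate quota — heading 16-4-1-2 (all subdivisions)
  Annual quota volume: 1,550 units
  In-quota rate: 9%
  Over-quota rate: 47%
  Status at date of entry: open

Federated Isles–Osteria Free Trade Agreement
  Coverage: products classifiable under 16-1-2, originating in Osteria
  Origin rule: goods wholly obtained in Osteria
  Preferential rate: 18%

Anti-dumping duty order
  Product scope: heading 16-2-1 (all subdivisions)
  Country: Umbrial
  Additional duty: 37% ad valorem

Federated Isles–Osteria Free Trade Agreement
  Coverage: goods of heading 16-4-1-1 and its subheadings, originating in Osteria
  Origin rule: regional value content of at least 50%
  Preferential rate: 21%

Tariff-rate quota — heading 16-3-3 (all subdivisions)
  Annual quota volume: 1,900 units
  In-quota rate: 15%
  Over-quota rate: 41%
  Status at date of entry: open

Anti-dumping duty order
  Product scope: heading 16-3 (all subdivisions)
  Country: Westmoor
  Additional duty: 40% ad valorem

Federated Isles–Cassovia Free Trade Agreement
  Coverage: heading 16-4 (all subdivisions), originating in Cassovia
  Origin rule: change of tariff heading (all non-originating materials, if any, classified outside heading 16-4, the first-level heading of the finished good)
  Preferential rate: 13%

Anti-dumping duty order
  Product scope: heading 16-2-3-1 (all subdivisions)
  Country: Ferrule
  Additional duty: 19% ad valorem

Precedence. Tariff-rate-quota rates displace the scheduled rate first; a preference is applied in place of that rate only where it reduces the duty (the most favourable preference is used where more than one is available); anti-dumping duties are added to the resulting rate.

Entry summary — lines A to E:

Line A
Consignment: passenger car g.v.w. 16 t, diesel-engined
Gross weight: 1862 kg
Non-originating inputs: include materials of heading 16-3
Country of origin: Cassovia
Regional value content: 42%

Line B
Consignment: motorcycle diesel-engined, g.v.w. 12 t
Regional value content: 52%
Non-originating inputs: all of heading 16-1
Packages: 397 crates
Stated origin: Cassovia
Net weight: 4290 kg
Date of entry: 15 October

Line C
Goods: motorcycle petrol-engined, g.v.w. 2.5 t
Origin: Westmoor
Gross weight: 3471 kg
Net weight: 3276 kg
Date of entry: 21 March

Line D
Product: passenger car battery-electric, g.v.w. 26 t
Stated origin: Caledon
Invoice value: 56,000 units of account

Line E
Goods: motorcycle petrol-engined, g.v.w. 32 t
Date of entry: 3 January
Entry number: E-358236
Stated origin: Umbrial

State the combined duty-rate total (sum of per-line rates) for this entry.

73%

Line A: passenger car → 16-3; diesel-engined → 16-3-3; g.v.w. 16 t → 16-3-3-2. Scheduled 24%. quota on 16-3-3 open → in-quota 15%; Cassovia agreement on 16-3-3-1: 16-3-3-2 not covered; Cassovia agreement on 16-4: 16-3-3-2 not covered. → 15%.
Line B: motorcycle → 16-4; diesel-engined → 16-4-1; g.v.w. 12 t → 16-4-1-1. Scheduled 28%. Cassovia agreement on 16-3-3-1: 16-4-1-1 not covered; Cassovia agreement on 16-4: CTH met → 13% available; preferential 13%. → 13%.
Line C: motorcycle → 16-4; petrol-engined → 16-4-2; g.v.w. 2.5 t → 16-4-2-3. Scheduled 14%. No special measure applies. → 14%.
Line D: passenger car → 16-3; battery-electric → 16-3-1; g.v.w. 26 t → 16-3-1-2. Scheduled 27%. No special measure applies. → 27%.
Line E: motorcycle → 16-4; petrol-engined → 16-4-2; g.v.w. 32 t → 16-4-2-2. Scheduled 4%. No special measure applies. → 4%.
Sum: 15% + 13% + 14% + 27% + 4% = 73%.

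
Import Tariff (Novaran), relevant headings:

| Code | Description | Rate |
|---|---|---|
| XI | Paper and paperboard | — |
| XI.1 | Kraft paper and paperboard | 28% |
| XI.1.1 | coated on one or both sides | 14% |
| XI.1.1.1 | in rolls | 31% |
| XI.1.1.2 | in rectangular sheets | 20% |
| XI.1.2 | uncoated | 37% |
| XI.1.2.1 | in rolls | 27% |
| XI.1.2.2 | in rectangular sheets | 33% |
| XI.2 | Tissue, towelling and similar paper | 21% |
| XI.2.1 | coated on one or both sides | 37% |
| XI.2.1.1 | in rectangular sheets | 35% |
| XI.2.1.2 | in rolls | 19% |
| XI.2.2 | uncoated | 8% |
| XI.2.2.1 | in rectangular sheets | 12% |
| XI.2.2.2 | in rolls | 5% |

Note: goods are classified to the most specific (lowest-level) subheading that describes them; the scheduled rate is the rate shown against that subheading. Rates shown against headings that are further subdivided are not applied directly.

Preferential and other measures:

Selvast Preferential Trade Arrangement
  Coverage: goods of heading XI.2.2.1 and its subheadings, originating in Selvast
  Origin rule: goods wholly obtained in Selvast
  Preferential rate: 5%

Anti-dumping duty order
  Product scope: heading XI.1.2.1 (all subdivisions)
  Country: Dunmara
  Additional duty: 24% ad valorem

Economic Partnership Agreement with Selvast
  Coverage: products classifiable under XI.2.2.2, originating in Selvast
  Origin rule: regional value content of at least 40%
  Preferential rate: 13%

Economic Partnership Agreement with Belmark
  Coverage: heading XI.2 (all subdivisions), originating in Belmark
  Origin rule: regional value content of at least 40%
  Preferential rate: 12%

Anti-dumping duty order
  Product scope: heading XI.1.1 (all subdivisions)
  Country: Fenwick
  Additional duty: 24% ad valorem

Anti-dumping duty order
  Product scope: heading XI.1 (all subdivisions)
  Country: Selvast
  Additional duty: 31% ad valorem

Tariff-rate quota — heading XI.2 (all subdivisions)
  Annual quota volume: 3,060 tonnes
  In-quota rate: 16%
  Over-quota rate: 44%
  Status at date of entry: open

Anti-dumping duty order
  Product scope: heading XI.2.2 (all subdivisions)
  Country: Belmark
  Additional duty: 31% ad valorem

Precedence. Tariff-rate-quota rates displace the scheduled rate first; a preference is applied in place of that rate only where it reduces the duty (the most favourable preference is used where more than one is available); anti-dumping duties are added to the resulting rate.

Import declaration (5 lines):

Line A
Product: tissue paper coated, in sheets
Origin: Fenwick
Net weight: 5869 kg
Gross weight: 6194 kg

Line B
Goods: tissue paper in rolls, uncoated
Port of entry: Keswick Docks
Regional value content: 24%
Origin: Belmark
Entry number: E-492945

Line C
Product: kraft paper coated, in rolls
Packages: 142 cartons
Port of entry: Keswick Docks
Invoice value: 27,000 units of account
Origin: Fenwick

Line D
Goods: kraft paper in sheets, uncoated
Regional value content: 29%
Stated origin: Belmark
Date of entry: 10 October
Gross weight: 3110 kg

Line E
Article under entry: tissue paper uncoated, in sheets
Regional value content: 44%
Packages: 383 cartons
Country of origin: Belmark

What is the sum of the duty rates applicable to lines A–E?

194%

Line A: tissue paper → XI.2; coated → XI.2.1; in sheets → XI.2.1.1. Scheduled 35%. quota on XI.2 open → in-quota 16%. → 16%.
Line B: tissue paper → XI.2; uncoated → XI.2.2; in rolls → XI.2.2.2. Scheduled 5%. quota on XI.2 open → in-quota 16%; Belmark agreement on XI.2: RVC < 40%; anti-dumping (Belmark, XI.2.2): +31%; total 16% + 31% = 47%. → 47%.
Line C: kraft paper → XI.1; coated → XI.1.1; in rolls → XI.1.1.1. Scheduled 31%. anti-dumping (Fenwick, XI.1.1): +24%; total 31% + 24% = 55%. → 55%.
Line D: kraft paper → XI.1; uncoated → XI.1.2; in sheets → XI.1.2.2. Scheduled 33%. Belmark agreement on XI.2: XI.1.2.2 not covered. → 33%.
Line E: tissue paper → XI.2; uncoated → XI.2.2; in sheets → XI.2.2.1. Scheduled 12%. quota on XI.2 open → in-quota 16%; Belmark agreement on XI.2: RVC ≥ 40% → 12% available; preferential 12%; anti-dumping (Belmark, XI.2.2): +31%; total 12% + 31% = 43%. → 43%.
Sum: 16% + 47% + 55% + 33% + 43% = 194%.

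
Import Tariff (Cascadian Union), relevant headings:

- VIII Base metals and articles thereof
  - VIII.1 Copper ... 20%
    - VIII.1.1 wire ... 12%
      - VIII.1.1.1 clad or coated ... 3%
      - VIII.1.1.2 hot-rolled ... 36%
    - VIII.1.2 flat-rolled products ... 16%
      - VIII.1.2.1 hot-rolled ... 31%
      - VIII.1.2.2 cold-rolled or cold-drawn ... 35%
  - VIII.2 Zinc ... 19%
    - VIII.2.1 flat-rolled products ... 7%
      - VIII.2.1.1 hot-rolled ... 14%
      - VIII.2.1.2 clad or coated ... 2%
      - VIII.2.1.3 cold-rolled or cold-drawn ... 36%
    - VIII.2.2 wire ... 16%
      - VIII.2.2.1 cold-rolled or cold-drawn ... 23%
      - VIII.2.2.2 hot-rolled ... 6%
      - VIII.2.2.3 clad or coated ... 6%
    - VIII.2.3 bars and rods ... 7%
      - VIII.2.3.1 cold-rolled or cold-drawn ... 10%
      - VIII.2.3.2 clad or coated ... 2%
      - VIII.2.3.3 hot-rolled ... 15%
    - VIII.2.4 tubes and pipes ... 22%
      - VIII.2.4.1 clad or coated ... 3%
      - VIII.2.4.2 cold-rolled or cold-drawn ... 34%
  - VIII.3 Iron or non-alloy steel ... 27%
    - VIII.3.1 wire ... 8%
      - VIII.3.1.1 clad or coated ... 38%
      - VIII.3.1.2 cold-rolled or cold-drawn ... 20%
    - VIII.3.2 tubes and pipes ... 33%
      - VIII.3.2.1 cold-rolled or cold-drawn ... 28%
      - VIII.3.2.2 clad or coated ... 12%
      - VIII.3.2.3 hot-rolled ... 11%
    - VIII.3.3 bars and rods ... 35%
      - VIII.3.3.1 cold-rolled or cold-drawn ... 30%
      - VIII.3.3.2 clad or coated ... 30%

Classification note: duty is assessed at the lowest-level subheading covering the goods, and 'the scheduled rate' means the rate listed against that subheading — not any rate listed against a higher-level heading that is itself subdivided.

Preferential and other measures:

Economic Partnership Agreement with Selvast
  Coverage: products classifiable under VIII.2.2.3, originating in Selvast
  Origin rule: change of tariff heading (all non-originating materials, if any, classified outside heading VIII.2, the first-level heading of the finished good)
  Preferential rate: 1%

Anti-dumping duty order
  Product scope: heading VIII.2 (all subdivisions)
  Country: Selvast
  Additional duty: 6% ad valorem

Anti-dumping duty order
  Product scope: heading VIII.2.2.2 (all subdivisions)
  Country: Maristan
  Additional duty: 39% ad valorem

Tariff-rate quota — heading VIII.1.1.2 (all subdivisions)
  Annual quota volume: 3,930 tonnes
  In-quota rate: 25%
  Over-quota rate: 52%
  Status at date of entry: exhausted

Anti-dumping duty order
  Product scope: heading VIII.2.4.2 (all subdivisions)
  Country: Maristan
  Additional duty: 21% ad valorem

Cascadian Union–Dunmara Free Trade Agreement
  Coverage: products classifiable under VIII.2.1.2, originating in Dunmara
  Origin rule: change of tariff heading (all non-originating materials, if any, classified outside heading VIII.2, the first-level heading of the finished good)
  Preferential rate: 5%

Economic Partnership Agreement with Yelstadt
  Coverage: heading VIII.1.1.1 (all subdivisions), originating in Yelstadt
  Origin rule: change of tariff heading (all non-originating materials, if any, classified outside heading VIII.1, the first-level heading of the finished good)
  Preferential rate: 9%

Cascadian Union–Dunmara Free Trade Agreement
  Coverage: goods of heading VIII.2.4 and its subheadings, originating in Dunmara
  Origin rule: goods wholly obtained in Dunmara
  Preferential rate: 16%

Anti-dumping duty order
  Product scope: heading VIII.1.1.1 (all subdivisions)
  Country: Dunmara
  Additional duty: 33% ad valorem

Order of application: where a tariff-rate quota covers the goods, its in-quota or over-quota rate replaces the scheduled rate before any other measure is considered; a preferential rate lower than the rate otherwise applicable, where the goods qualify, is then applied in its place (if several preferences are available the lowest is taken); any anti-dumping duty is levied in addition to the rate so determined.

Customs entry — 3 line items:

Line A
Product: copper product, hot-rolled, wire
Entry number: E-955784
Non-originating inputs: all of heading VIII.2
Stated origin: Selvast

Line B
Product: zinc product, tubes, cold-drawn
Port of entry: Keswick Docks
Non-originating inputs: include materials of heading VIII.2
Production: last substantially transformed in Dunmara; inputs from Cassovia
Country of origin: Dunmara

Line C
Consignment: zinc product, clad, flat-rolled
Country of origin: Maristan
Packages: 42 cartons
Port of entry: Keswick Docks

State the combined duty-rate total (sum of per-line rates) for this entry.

Line A: copper → VIII.1; wire → VIII.1.1; hot-rolled → VIII.1.1.2. Scheduled 36%. quota on VIII.1.1.2 exhausted → over-quota 52%; Selvast agreement on VIII.2.2.3: VIII.1.1.2 not covered. → 52%.
Line B: zinc → VIII.2; tubes → VIII.2.4; cold-drawn → VIII.2.4.2. Scheduled 34%. Dunmara agreement on VIII.2.1.2: VIII.2.4.2 not covered; Dunmara agreement on VIII.2.4: not wholly obtained. → 34%.
Line C: zinc → VIII.2; flat-rolled → VIII.2.1; clad → VIII.2.1.2. Scheduled 2%. No special measure applies. → 2%.
Sum: 52% + 34% + 2% = 88%.

88%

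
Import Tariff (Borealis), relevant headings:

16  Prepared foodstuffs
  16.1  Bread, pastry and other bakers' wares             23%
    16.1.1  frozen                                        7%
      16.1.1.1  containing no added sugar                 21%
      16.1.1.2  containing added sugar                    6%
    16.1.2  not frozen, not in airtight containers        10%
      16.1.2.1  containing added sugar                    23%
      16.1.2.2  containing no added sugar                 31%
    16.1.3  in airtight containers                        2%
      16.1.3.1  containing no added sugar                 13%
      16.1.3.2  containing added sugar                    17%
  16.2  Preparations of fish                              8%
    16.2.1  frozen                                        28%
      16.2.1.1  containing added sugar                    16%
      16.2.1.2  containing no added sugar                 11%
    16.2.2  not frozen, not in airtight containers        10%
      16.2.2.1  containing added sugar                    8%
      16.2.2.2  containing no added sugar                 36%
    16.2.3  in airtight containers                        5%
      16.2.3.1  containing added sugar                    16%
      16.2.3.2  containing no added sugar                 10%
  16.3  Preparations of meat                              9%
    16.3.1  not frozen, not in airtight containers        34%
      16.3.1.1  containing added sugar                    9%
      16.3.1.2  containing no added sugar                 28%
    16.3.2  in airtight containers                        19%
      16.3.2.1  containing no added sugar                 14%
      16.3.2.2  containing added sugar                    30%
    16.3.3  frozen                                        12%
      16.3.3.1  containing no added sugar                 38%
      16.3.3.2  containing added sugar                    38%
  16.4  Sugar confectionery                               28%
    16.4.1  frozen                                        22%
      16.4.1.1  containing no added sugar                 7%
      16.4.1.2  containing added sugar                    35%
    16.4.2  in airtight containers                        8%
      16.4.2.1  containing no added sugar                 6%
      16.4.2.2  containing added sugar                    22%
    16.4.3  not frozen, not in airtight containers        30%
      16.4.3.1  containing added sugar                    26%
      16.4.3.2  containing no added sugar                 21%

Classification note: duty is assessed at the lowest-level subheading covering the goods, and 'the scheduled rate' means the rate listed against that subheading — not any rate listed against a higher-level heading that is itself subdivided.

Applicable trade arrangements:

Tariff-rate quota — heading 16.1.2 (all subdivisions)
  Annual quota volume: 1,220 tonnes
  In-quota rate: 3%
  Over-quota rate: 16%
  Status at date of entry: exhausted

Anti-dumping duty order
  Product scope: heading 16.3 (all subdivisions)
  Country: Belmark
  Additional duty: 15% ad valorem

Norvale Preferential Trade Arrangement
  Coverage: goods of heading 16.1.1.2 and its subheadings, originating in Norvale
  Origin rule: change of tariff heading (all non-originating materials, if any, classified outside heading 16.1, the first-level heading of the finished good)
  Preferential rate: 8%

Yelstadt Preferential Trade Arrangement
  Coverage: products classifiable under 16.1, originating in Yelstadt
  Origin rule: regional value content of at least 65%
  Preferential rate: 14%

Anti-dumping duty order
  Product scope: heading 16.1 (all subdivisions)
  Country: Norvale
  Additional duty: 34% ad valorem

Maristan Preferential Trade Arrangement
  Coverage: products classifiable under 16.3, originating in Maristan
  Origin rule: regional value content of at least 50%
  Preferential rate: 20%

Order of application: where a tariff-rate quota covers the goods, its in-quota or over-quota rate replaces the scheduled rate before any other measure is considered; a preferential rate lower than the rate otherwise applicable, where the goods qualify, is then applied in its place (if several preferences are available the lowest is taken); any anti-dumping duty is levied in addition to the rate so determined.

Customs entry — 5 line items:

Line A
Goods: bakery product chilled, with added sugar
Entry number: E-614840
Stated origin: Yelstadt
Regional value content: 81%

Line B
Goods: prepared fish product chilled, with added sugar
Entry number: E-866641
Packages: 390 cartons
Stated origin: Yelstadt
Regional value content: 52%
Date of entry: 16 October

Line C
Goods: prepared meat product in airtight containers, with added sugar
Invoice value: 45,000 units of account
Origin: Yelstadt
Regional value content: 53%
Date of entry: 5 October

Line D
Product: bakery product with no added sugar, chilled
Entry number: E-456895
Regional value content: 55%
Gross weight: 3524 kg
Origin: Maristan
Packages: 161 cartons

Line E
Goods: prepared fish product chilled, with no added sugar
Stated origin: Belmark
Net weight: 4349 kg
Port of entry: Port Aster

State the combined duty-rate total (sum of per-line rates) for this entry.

104%

Line A: bakery product → 16.1; chilled → 16.1.2; with added sugar → 16.1.2.1. Scheduled 23%. quota on 16.1.2 exhausted → over-quota 16%; Yelstadt agreement on 16.1: RVC ≥ 65% → 14% available; preferential 14%. → 14%.
Line B: prepared fish product → 16.2; chilled → 16.2.2; with added sugar → 16.2.2.1. Scheduled 8%. Yelstadt agreement on 16.1: 16.2.2.1 not covered. → 8%.
Line C: prepared meat product → 16.3; in airtight containers → 16.3.2; with added sugar → 16.3.2.2. Scheduled 30%. Yelstadt agreement on 16.1: 16.3.2.2 not covered. → 30%.
Line D: bakery product → 16.1; chilled → 16.1.2; with no added sugar → 16.1.2.2. Scheduled 31%. quota on 16.1.2 exhausted → over-quota 16%; Maristan agreement on 16.3: 16.1.2.2 not covered. → 16%.
Line E: prepared fish product → 16.2; chilled → 16.2.2; with no added sugar → 16.2.2.2. Scheduled 36%. No special measure applies. → 36%.
Sum: 14% + 8% + 30% + 16% + 36% = 104%.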